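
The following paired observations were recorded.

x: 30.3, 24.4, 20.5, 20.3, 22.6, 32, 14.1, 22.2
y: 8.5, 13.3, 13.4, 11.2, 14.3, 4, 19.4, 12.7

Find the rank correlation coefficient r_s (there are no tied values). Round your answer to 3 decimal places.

Rank x: 7, 6, 3, 2, 5, 8, 1, 4
Rank y: 2, 5, 6, 3, 7, 1, 8, 4
d = rank(x) − rank(y): 5, 1, -3, -1, -2, 7, -7, 0; Σd² = 138
ρ = 1 − 6Σd² / [n(n²−1)] = 1 − 6×138 / (8×63) = 1 − 828/504 ≈ -0.643

-0.643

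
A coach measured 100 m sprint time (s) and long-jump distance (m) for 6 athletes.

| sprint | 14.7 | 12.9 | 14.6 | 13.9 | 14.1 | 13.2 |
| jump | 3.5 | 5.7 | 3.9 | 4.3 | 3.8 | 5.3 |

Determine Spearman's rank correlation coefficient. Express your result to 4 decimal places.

-0.9429

Rank sprint: 6, 1, 5, 3, 4, 2
Rank jump: 1, 6, 3, 4, 2, 5
d = rank(sprint) − rank(jump): 5, -5, 2, -1, 2, -3; Σd² = 68
ρ = 1 − 6Σd² / [n(n²−1)] = 1 − 6×68 / (6×35) = 1 − 408/210 ≈ -0.9429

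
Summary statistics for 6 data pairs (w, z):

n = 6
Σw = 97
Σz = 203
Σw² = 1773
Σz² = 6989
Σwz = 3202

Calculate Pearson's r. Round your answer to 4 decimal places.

-0.5074

r = (nΣwz − ΣwΣz) / √[(nΣw² − (Σw)²)(nΣz² − (Σz)²)]
Numerator: 6×3202 − 97×203 = -479
Denominator: √[(10638 − 9409)(41934 − 41209)] = √[1229 × 725] = 943.9412
r = -479 / 943.9412 ≈ -0.5074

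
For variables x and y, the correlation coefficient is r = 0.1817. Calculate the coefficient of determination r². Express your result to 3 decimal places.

r² = (0.1817)² = 0.033

0.033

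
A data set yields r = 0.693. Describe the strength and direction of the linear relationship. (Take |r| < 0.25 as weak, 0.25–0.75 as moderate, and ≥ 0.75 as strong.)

moderate positive

r = 0.693 > 0 so the relationship is positive.
|r| = 0.693, which falls in the moderate range.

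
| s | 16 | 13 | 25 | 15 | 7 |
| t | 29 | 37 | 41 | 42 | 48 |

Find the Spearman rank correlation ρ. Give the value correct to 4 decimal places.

-0.5000

Rank s: 4, 2, 5, 3, 1
Rank t: 1, 2, 3, 4, 5
d = rank(s) − rank(t): 3, 0, 2, -1, -4; Σd² = 30
ρ = 1 − 6Σd² / [n(n²−1)] = 1 − 6×30 / (5×24) = 1 − 180/120 ≈ -0.5000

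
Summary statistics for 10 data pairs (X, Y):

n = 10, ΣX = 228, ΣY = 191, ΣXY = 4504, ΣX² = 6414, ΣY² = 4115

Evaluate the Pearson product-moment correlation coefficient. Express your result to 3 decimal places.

0.198

r = (nΣXY − ΣXΣY) / √[(nΣX² − (ΣX)²)(nΣY² − (ΣY)²)]
Numerator: 10×4504 − 228×191 = 1492
Denominator: √[(64140 − 51984)(41150 − 36481)] = √[12156 × 4669] = 7533.6820
r = 1492 / 7533.6820 ≈ 0.198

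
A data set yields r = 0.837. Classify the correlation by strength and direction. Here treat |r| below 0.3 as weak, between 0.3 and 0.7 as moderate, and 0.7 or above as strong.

r = 0.837 > 0 so the relationship is positive.
|r| = 0.837, which falls in the strong range.

strong positive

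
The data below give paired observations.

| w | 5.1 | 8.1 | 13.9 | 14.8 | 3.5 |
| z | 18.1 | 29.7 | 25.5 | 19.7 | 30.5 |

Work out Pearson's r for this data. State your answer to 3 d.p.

n = 5, Σw = 45.4, Σz = 123.5, Σw² = 516.12, Σz² = 3178.29, Σwz = 1085.64
nΣwz − ΣwΣz = 5428.2 − 5606.9 = -178.7
nΣw² − (Σw)² = 2580.6 − 2061.16 = 519.44; nΣz² − (Σz)² = 15891.45 − 15252.25 = 639.2
r = -178.7 / √(519.44 × 639.2) = -178.7 / 576.2170 ≈ -0.310

-0.310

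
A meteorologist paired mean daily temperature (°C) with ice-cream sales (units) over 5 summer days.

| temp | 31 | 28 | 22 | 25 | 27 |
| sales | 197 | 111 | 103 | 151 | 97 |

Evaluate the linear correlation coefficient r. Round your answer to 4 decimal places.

0.6104

n = 5, Σx = 133, Σy = 659, Σx² = 3583, Σy² = 93949, Σxy = 17875
nΣxy − ΣxΣy = 89375 − 87647 = 1728
nΣx² − (Σx)² = 17915 − 17689 = 226; nΣy² − (Σy)² = 469745 − 434281 = 35464
r = 1728 / √(226 × 35464) = 1728 / 2831.0535 ≈ 0.6104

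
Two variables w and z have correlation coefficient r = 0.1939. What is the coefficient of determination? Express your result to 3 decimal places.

0.038

r² = (0.1939)² = 0.038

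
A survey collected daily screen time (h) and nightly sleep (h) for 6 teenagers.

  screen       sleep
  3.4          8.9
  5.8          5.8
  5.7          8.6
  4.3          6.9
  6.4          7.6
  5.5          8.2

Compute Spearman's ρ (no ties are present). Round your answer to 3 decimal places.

Rank screen: 1, 5, 4, 2, 6, 3
Rank sleep: 6, 1, 5, 2, 3, 4
d = rank(screen) − rank(sleep): -5, 4, -1, 0, 3, -1; Σd² = 52
ρ = 1 − 6Σd² / [n(n²−1)] = 1 − 6×52 / (6×35) = 1 − 312/210 ≈ -0.486

-0.486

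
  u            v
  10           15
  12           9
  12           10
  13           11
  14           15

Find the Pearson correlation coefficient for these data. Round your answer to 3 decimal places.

-0.060

n = 5, Σu = 61, Σv = 60, Σu² = 753, Σv² = 752, Σuv = 731
nΣuv − ΣuΣv = 3655 − 3660 = -5
nΣu² − (Σu)² = 3765 − 3721 = 44; nΣv² − (Σv)² = 3760 − 3600 = 160
r = -5 / √(44 × 160) = -5 / 83.9047 ≈ -0.060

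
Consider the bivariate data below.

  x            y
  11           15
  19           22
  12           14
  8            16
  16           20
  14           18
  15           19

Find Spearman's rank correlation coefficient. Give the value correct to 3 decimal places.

Rank x: 2, 7, 3, 1, 6, 4, 5
Rank y: 2, 7, 1, 3, 6, 4, 5
d = rank(x) − rank(y): 0, 0, 2, -2, 0, 0, 0; Σd² = 8
ρ = 1 − 6Σd² / [n(n²−1)] = 1 − 6×8 / (7×48) = 1 − 48/336 ≈ 0.857

0.857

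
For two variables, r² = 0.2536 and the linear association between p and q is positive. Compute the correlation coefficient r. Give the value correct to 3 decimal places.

|r| = √0.2536 = 0.504
The association is positive, so r = 0.504.

0.504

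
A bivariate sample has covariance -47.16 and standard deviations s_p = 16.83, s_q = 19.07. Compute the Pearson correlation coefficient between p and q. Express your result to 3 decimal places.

-0.147

r = Cov(p,q) / (s_p · s_q) = -47.16 / (16.83 × 19.07)
  = -47.16 / 320.9481 ≈ -0.147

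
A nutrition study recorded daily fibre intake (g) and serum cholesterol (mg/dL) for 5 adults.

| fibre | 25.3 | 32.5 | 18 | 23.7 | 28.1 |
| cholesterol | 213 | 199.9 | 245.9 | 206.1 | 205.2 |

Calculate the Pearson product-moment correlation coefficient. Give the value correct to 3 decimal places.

n = 5, Σx = 127.6, Σy = 1070.1, Σx² = 3371.64, Σy² = 230380.07, Σxy = 26962.54
nΣxy − ΣxΣy = 134812.7 − 136544.76 = -1732.06
nΣx² − (Σx)² = 16858.2 − 16281.76 = 576.44; nΣy² − (Σy)² = 1151900.35 − 1145114.01 = 6786.34
r = -1732.06 / √(576.44 × 6786.34) = -1732.06 / 1977.8569 ≈ -0.876

-0.876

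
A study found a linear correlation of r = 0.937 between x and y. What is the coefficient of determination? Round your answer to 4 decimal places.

0.8780

r² = (0.937)² = 0.8780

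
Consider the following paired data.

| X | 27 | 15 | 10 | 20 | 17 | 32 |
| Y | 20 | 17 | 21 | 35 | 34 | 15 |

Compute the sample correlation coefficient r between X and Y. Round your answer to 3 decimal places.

n = 6, ΣX = 121, ΣY = 142, ΣX² = 2767, ΣY² = 3736, ΣXY = 2763
nΣXY − ΣXΣY = 16578 − 17182 = -604
nΣX² − (ΣX)² = 16602 − 14641 = 1961; nΣY² − (ΣY)² = 22416 − 20164 = 2252
r = -604 / √(1961 × 2252) = -604 / 2101.4690 ≈ -0.287

-0.287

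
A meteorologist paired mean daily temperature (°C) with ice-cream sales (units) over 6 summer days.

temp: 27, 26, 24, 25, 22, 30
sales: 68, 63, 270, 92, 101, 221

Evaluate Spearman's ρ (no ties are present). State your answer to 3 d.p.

-0.257

Rank temp: 5, 4, 2, 3, 1, 6
Rank sales: 2, 1, 6, 3, 4, 5
d = rank(temp) − rank(sales): 3, 3, -4, 0, -3, 1; Σd² = 44
ρ = 1 − 6Σd² / [n(n²−1)] = 1 − 6×44 / (6×35) = 1 − 264/210 ≈ -0.257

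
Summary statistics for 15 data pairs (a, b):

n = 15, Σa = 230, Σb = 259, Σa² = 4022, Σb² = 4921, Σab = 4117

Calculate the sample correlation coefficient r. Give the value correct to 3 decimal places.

r = (nΣab − ΣaΣb) / √[(nΣa² − (Σa)²)(nΣb² − (Σb)²)]
Numerator: 15×4117 − 230×259 = 2185
Denominator: √[(60330 − 52900)(73815 − 67081)] = √[7430 × 6734] = 7073.4447
r = 2185 / 7073.4447 ≈ 0.309

0.309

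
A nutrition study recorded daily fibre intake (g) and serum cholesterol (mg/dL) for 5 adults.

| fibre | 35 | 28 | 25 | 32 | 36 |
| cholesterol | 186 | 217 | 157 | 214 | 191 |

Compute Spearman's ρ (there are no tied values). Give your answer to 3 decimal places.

0.100

Rank fibre: 4, 2, 1, 3, 5
Rank cholesterol: 2, 5, 1, 4, 3
d = rank(fibre) − rank(cholesterol): 2, -3, 0, -1, 2; Σd² = 18
ρ = 1 − 6Σd² / [n(n²−1)] = 1 − 6×18 / (5×24) = 1 − 108/120 ≈ 0.100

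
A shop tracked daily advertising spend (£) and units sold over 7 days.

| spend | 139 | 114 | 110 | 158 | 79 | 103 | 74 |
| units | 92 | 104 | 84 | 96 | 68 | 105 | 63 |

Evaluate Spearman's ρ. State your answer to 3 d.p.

Rank spend: 6, 5, 4, 7, 2, 3, 1
Rank units: 4, 6, 3, 5, 2, 7, 1
d = rank(spend) − rank(units): 2, -1, 1, 2, 0, -4, 0; Σd² = 26
ρ = 1 − 6Σd² / [n(n²−1)] = 1 − 6×26 / (7×48) = 1 − 156/336 ≈ 0.536

0.536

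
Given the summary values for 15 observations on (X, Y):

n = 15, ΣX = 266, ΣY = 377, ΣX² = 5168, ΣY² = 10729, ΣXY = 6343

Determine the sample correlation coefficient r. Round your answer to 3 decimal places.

-0.455

r = (nΣXY − ΣXΣY) / √[(nΣX² − (ΣX)²)(nΣY² − (ΣY)²)]
Numerator: 15×6343 − 266×377 = -5137
Denominator: √[(77520 − 70756)(160935 − 142129)] = √[6764 × 18806] = 11278.4655
r = -5137 / 11278.4655 ≈ -0.455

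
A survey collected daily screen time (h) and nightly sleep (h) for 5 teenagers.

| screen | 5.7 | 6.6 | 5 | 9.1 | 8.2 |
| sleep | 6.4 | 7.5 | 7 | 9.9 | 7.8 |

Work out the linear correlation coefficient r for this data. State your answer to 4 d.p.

n = 5, Σx = 34.6, Σy = 38.6, Σx² = 251.1, Σy² = 305.06, Σxy = 275.03
nΣxy − ΣxΣy = 1375.15 − 1335.56 = 39.59
nΣx² − (Σx)² = 1255.5 − 1197.16 = 58.34; nΣy² − (Σy)² = 1525.3 − 1489.96 = 35.34
r = 39.59 / √(58.34 × 35.34) = 39.59 / 45.4063 ≈ 0.8719

0.8719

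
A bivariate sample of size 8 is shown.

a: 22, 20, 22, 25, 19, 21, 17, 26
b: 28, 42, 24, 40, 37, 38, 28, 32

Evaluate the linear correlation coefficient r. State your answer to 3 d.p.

n = 8, Σa = 172, Σb = 269, Σa² = 3760, Σb² = 9345, Σab = 5793
nΣab − ΣaΣb = 46344 − 46268 = 76
nΣa² − (Σa)² = 30080 − 29584 = 496; nΣb² − (Σb)² = 74760 − 72361 = 2399
r = 76 / √(496 × 2399) = 76 / 1090.8272 ≈ 0.070

0.070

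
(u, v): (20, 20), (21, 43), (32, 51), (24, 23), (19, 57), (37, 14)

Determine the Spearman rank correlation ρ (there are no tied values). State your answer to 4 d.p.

-0.4857

Rank u: 2, 3, 5, 4, 1, 6
Rank v: 2, 4, 5, 3, 6, 1
d = rank(u) − rank(v): 0, -1, 0, 1, -5, 5; Σd² = 52
ρ = 1 − 6Σd² / [n(n²−1)] = 1 − 6×52 / (6×35) = 1 − 312/210 ≈ -0.4857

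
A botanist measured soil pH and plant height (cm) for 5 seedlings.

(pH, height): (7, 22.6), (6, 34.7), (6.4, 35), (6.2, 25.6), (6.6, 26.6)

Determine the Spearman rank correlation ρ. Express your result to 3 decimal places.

-0.500

Rank pH: 5, 1, 3, 2, 4
Rank height: 1, 4, 5, 2, 3
d = rank(pH) − rank(height): 4, -3, -2, 0, 1; Σd² = 30
ρ = 1 − 6Σd² / [n(n²−1)] = 1 − 6×30 / (5×24) = 1 − 180/120 ≈ -0.500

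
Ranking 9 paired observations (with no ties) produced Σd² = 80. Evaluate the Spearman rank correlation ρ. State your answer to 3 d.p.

0.333

ρ = 1 − 6Σd² / [n(n²−1)] = 1 − 6×80 / (9×80)
  = 1 − 480/720 = 1 − 0.6667 ≈ 0.333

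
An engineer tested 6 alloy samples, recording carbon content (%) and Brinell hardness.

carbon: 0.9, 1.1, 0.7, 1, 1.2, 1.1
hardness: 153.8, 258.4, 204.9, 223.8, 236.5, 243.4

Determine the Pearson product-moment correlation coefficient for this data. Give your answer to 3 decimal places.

n = 6, Σx = 6, Σy = 1320.8, Σx² = 6.16, Σy² = 297671.26, Σxy = 1341.43
nΣxy − ΣxΣy = 8048.58 − 7924.8 = 123.78
nΣx² − (Σx)² = 36.96 − 36 = 0.96; nΣy² − (Σy)² = 1786027.56 − 1744512.64 = 41514.92
r = 123.78 / √(0.96 × 41514.92) = 123.78 / 199.6355 ≈ 0.620

0.620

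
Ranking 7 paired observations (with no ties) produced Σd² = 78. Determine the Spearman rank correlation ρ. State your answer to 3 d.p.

-0.393

ρ = 1 − 6Σd² / [n(n²−1)] = 1 − 6×78 / (7×48)
  = 1 − 468/336 = 1 − 1.3929 ≈ -0.393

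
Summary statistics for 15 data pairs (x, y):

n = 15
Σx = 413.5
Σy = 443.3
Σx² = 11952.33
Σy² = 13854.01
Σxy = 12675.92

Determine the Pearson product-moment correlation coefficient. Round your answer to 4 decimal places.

r = (nΣxy − ΣxΣy) / √[(nΣx² − (Σx)²)(nΣy² − (Σy)²)]
Numerator: 15×12675.92 − 413.5×443.3 = 6834.25
Denominator: √[(179284.95 − 170982.25)(207810.15 − 196514.89)] = √[8302.7 × 11295.26] = 9684.0671
r = 6834.25 / 9684.0671 ≈ 0.7057

0.7057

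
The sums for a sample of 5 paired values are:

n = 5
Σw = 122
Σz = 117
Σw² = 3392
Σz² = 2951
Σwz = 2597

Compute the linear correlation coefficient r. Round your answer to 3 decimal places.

-0.866

r = (nΣwz − ΣwΣz) / √[(nΣw² − (Σw)²)(nΣz² − (Σz)²)]
Numerator: 5×2597 − 122×117 = -1289
Denominator: √[(16960 − 14884)(14755 − 13689)] = √[2076 × 1066] = 1487.6209
r = -1289 / 1487.6209 ≈ -0.866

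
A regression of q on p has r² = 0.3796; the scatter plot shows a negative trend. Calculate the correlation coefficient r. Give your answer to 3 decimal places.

|r| = √0.3796 = 0.616
The association is negative, so r = −0.616.

-0.616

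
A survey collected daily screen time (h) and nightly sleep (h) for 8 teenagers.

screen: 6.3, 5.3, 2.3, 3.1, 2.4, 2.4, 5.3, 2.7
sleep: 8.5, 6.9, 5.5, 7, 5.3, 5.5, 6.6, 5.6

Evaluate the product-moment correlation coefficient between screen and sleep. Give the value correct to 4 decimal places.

n = 8, Σx = 29.8, Σy = 50.9, Σx² = 129.58, Σy² = 332.37, Σxy = 200.49
nΣxy − ΣxΣy = 1603.92 − 1516.82 = 87.1
nΣx² − (Σx)² = 1036.64 − 888.04 = 148.6; nΣy² − (Σy)² = 2658.96 − 2590.81 = 68.15
r = 87.1 / √(148.6 × 68.15) = 87.1 / 100.6334 ≈ 0.8655

0.8655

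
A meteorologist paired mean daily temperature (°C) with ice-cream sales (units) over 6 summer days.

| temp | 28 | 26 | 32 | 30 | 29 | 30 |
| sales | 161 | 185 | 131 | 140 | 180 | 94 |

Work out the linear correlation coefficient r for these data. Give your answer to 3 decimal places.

n = 6, Σx = 175, Σy = 891, Σx² = 5125, Σy² = 138143, Σxy = 25750
nΣxy − ΣxΣy = 154500 − 155925 = -1425
nΣx² − (Σx)² = 30750 − 30625 = 125; nΣy² − (Σy)² = 828858 − 793881 = 34977
r = -1425 / √(125 × 34977) = -1425 / 2090.9627 ≈ -0.682

-0.682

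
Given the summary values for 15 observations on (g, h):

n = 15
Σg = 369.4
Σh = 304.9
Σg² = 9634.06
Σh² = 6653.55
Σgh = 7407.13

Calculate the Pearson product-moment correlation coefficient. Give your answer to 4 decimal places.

-0.2052

r = (nΣgh − ΣgΣh) / √[(nΣg² − (Σg)²)(nΣh² − (Σh)²)]
Numerator: 15×7407.13 − 369.4×304.9 = -1523.11
Denominator: √[(144510.9 − 136456.36)(99803.25 − 92964.01)] = √[8054.54 × 6839.24] = 7422.0571
r = -1523.11 / 7422.0571 ≈ -0.2052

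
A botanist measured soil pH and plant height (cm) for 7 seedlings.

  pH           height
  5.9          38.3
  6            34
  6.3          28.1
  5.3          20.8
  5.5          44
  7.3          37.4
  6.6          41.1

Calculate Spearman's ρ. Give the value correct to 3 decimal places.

0.143

Rank pH: 3, 4, 5, 1, 2, 7, 6
Rank height: 5, 3, 2, 1, 7, 4, 6
d = rank(pH) − rank(height): -2, 1, 3, 0, -5, 3, 0; Σd² = 48
ρ = 1 − 6Σd² / [n(n²−1)] = 1 − 6×48 / (7×48) = 1 − 288/336 ≈ 0.143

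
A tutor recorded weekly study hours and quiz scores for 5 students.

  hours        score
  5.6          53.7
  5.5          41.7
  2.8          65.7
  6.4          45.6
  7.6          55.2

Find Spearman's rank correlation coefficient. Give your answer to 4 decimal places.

Rank hours: 3, 2, 1, 4, 5
Rank score: 3, 1, 5, 2, 4
d = rank(hours) − rank(score): 0, 1, -4, 2, 1; Σd² = 22
ρ = 1 − 6Σd² / [n(n²−1)] = 1 − 6×22 / (5×24) = 1 − 132/120 ≈ -0.1000

-0.1000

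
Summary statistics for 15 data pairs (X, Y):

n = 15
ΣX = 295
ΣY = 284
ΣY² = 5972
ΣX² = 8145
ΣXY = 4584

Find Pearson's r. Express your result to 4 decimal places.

-0.8481

r = (nΣXY − ΣXΣY) / √[(nΣX² − (ΣX)²)(nΣY² − (ΣY)²)]
Numerator: 15×4584 − 295×284 = -15020
Denominator: √[(122175 − 87025)(89580 − 80656)] = √[35150 × 8924] = 17710.9740
r = -15020 / 17710.9740 ≈ -0.8481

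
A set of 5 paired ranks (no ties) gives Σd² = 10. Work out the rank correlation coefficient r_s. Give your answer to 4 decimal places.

ρ = 1 − 6Σd² / [n(n²−1)] = 1 − 6×10 / (5×24)
  = 1 − 60/120 = 1 − 0.50000 ≈ 0.5000

0.5000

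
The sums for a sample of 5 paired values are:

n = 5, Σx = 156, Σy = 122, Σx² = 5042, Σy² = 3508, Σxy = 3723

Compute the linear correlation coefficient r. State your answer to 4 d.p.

r = (nΣxy − ΣxΣy) / √[(nΣx² − (Σx)²)(nΣy² − (Σy)²)]
Numerator: 5×3723 − 156×122 = -417
Denominator: √[(25210 − 24336)(17540 − 14884)] = √[874 × 2656] = 1523.5957
r = -417 / 1523.5957 ≈ -0.2737

-0.2737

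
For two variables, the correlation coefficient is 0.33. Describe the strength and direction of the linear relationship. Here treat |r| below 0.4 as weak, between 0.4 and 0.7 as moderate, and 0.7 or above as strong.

weak positive

r = 0.33 > 0 so the relationship is positive.
|r| = 0.33, which falls in the weak range.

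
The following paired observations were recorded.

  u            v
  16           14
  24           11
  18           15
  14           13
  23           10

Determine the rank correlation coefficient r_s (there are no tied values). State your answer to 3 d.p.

Rank u: 2, 5, 3, 1, 4
Rank v: 4, 2, 5, 3, 1
d = rank(u) − rank(v): -2, 3, -2, -2, 3; Σd² = 30
ρ = 1 − 6Σd² / [n(n²−1)] = 1 − 6×30 / (5×24) = 1 − 180/120 ≈ -0.500

-0.500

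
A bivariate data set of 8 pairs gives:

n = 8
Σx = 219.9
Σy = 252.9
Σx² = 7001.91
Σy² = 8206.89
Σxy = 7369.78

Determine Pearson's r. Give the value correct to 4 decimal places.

r = (nΣxy − ΣxΣy) / √[(nΣx² − (Σx)²)(nΣy² − (Σy)²)]
Numerator: 8×7369.78 − 219.9×252.9 = 3345.53
Denominator: √[(56015.28 − 48356.01)(65655.12 − 63958.41)] = √[7659.27 × 1696.71] = 3604.9355
r = 3345.53 / 3604.9355 ≈ 0.9280

0.9280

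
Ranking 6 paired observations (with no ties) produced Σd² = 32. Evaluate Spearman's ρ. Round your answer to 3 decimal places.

0.086

ρ = 1 − 6Σd² / [n(n²−1)] = 1 − 6×32 / (6×35)
  = 1 − 192/210 = 1 − 0.9143 ≈ 0.086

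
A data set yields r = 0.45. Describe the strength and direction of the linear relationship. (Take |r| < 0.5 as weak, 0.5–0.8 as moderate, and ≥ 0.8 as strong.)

r = 0.45 > 0 so the relationship is positive.
|r| = 0.45, which falls in the weak range.

weak positive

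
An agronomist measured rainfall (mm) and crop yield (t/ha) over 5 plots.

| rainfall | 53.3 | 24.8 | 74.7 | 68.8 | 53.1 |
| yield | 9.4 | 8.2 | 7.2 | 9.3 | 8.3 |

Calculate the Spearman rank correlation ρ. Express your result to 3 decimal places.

-0.100

Rank rainfall: 3, 1, 5, 4, 2
Rank yield: 5, 2, 1, 4, 3
d = rank(rainfall) − rank(yield): -2, -1, 4, 0, -1; Σd² = 22
ρ = 1 − 6Σd² / [n(n²−1)] = 1 − 6×22 / (5×24) = 1 − 132/120 ≈ -0.100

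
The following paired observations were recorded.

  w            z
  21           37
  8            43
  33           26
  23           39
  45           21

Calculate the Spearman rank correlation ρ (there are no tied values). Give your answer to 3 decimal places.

Rank w: 2, 1, 4, 3, 5
Rank z: 3, 5, 2, 4, 1
d = rank(w) − rank(z): -1, -4, 2, -1, 4; Σd² = 38
ρ = 1 − 6Σd² / [n(n²−1)] = 1 − 6×38 / (5×24) = 1 − 228/120 ≈ -0.900

-0.900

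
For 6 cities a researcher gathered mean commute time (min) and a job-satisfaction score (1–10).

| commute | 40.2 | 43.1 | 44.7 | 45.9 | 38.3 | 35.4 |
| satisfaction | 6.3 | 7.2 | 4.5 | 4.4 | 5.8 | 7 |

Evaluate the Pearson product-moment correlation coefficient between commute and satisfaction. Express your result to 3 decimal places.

-0.658

n = 6, Σx = 247.6, Σy = 35.2, Σx² = 10298.6, Σy² = 213.78, Σxy = 1436.63
nΣxy − ΣxΣy = 8619.78 − 8715.52 = -95.74
nΣx² − (Σx)² = 61791.6 − 61305.76 = 485.84; nΣy² − (Σy)² = 1282.68 − 1239.04 = 43.64
r = -95.74 / √(485.84 × 43.64) = -95.74 / 145.6093 ≈ -0.658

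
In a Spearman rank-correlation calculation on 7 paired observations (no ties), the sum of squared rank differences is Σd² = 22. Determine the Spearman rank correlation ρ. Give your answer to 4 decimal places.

0.6071

ρ = 1 − 6Σd² / [n(n²−1)] = 1 − 6×22 / (7×48)
  = 1 − 132/336 = 1 − 0.39286 ≈ 0.6071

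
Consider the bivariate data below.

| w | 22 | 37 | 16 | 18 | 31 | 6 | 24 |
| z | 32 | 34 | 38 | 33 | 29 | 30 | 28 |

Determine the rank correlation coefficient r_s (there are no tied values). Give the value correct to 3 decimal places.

-0.179

Rank w: 4, 7, 2, 3, 6, 1, 5
Rank z: 4, 6, 7, 5, 2, 3, 1
d = rank(w) − rank(z): 0, 1, -5, -2, 4, -2, 4; Σd² = 66
ρ = 1 − 6Σd² / [n(n²−1)] = 1 − 6×66 / (7×48) = 1 − 396/336 ≈ -0.179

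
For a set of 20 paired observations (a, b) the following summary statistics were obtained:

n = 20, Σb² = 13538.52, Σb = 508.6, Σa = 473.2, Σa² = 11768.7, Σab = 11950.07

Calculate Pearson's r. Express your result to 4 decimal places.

r = (nΣab − ΣaΣb) / √[(nΣa² − (Σa)²)(nΣb² − (Σb)²)]
Numerator: 20×11950.07 − 473.2×508.6 = -1668.12
Denominator: √[(235374 − 223918.24)(270770.4 − 258673.96)] = √[11455.76 × 12096.44] = 11771.7422
r = -1668.12 / 11771.7422 ≈ -0.1417

-0.1417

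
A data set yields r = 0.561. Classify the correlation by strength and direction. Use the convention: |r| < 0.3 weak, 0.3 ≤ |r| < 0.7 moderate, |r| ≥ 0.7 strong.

moderate positive

r = 0.561 > 0 so the relationship is positive.
|r| = 0.561, which falls in the moderate range.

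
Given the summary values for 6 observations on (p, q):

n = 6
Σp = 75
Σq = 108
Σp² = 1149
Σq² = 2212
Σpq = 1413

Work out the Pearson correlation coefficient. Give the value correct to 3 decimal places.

0.265

r = (nΣpq − ΣpΣq) / √[(nΣp² − (Σp)²)(nΣq² − (Σq)²)]
Numerator: 6×1413 − 75×108 = 378
Denominator: √[(6894 − 5625)(13272 − 11664)] = √[1269 × 1608] = 1428.4789
r = 378 / 1428.4789 ≈ 0.265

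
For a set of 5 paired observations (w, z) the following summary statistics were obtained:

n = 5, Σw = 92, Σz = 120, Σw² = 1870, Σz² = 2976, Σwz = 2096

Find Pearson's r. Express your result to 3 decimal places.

-0.859

r = (nΣwz − ΣwΣz) / √[(nΣw² − (Σw)²)(nΣz² − (Σz)²)]
Numerator: 5×2096 − 92×120 = -560
Denominator: √[(9350 − 8464)(14880 − 14400)] = √[886 × 480] = 652.1350
r = -560 / 652.1350 ≈ -0.859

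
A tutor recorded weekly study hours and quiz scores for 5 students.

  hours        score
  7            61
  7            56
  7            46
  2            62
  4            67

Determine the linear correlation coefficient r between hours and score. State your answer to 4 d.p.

n = 5, Σx = 27, Σy = 292, Σx² = 167, Σy² = 17306, Σxy = 1533
nΣxy − ΣxΣy = 7665 − 7884 = -219
nΣx² − (Σx)² = 835 − 729 = 106; nΣy² − (Σy)² = 86530 − 85264 = 1266
r = -219 / √(106 × 1266) = -219 / 366.3277 ≈ -0.5978

-0.5978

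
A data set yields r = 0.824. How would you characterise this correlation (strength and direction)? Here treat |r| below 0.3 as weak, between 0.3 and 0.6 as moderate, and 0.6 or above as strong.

strong positive

r = 0.824 > 0 so the relationship is positive.
|r| = 0.824, which falls in the strong range.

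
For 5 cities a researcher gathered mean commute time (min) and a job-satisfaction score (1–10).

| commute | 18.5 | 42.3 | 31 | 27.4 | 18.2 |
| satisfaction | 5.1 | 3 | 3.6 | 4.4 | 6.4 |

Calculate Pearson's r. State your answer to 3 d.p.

n = 5, Σx = 137.4, Σy = 22.5, Σx² = 4174.54, Σy² = 108.29, Σxy = 569.89
nΣxy − ΣxΣy = 2849.45 − 3091.5 = -242.05
nΣx² − (Σx)² = 20872.7 − 18878.76 = 1993.94; nΣy² − (Σy)² = 541.45 − 506.25 = 35.2
r = -242.05 / √(1993.94 × 35.2) = -242.05 / 264.9277 ≈ -0.914

-0.914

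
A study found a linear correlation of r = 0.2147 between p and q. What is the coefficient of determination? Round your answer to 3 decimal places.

0.046

r² = (0.2147)² = 0.046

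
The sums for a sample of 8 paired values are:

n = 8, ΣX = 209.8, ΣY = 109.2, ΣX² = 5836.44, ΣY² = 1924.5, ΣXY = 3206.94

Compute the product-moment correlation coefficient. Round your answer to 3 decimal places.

0.901

r = (nΣXY − ΣXΣY) / √[(nΣX² − (ΣX)²)(nΣY² − (ΣY)²)]
Numerator: 8×3206.94 − 209.8×109.2 = 2745.36
Denominator: √[(46691.52 − 44016.04)(15396 − 11924.64)] = √[2675.48 × 3471.36] = 3047.5489
r = 2745.36 / 3047.5489 ≈ 0.901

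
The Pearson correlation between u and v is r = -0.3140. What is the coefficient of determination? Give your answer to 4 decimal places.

0.0986

r² = (-0.3140)² = 0.0986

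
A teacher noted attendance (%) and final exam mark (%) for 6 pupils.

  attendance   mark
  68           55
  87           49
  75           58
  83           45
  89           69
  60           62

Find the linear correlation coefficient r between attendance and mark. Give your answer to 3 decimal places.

n = 6, Σx = 462, Σy = 338, Σx² = 36228, Σy² = 19420, Σxy = 25949
nΣxy − ΣxΣy = 155694 − 156156 = -462
nΣx² − (Σx)² = 217368 − 213444 = 3924; nΣy² − (Σy)² = 116520 − 114244 = 2276
r = -462 / √(3924 × 2276) = -462 / 2988.4819 ≈ -0.155

-0.155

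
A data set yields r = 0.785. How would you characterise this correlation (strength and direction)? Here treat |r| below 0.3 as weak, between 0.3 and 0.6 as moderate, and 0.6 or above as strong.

strong positive

r = 0.785 > 0 so the relationship is positive.
|r| = 0.785, which falls in the strong range.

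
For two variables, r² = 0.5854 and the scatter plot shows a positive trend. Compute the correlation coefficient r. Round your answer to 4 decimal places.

0.7651

|r| = √0.5854 = 0.7651
The association is positive, so r = 0.7651.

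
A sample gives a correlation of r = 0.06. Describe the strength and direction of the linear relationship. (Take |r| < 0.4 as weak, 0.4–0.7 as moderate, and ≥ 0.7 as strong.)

r = 0.06 > 0 so the relationship is positive.
|r| = 0.06, which falls in the weak range.

weak positive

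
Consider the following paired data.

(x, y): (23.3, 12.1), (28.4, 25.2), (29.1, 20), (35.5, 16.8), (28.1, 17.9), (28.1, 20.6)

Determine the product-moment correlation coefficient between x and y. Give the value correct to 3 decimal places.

n = 6, Σx = 172.5, Σy = 112.6, Σx² = 5035.73, Σy² = 2208.46, Σxy = 3257.86
nΣxy − ΣxΣy = 19547.16 − 19423.5 = 123.66
nΣx² − (Σx)² = 30214.38 − 29756.25 = 458.13; nΣy² − (Σy)² = 13250.76 − 12678.76 = 572
r = 123.66 / √(458.13 × 572) = 123.66 / 511.9085 ≈ 0.242

0.242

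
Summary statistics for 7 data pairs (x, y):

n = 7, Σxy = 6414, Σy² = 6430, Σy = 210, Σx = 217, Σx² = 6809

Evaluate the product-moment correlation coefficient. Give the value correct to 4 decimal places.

r = (nΣxy − ΣxΣy) / √[(nΣx² − (Σx)²)(nΣy² − (Σy)²)]
Numerator: 7×6414 − 217×210 = -672
Denominator: √[(47663 − 47089)(45010 − 44100)] = √[574 × 910] = 722.7309
r = -672 / 722.7309 ≈ -0.9298

-0.9298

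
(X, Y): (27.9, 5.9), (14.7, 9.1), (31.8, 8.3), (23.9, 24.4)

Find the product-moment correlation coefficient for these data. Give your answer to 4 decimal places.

n = 4, ΣX = 98.3, ΣY = 47.7, ΣX² = 2576.95, ΣY² = 781.87, ΣXY = 1145.48
nΣXY − ΣXΣY = 4581.92 − 4688.91 = -106.99
nΣX² − (ΣX)² = 10307.8 − 9662.89 = 644.91; nΣY² − (ΣY)² = 3127.48 − 2275.29 = 852.19
r = -106.99 / √(644.91 × 852.19) = -106.99 / 741.3406 ≈ -0.1443

-0.1443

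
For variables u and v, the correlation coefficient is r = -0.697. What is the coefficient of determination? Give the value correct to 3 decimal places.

r² = (-0.697)² = 0.486

0.486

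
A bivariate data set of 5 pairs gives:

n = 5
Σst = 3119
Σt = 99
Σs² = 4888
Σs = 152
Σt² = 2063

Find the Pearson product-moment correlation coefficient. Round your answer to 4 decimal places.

0.6601

r = (nΣst − ΣsΣt) / √[(nΣs² − (Σs)²)(nΣt² − (Σt)²)]
Numerator: 5×3119 − 152×99 = 547
Denominator: √[(24440 − 23104)(10315 − 9801)] = √[1336 × 514] = 828.6761
r = 547 / 828.6761 ≈ 0.6601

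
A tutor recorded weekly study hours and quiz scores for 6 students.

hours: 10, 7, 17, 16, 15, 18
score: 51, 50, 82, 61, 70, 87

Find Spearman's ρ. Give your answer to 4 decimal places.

Rank hours: 2, 1, 5, 4, 3, 6
Rank score: 2, 1, 5, 3, 4, 6
d = rank(hours) − rank(score): 0, 0, 0, 1, -1, 0; Σd² = 2
ρ = 1 − 6Σd² / [n(n²−1)] = 1 − 6×2 / (6×35) = 1 − 12/210 ≈ 0.9429

0.9429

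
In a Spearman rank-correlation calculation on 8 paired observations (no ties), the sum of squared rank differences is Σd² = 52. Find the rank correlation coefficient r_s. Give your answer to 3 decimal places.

0.381

ρ = 1 − 6Σd² / [n(n²−1)] = 1 − 6×52 / (8×63)
  = 1 − 312/504 = 1 − 0.6190 ≈ 0.381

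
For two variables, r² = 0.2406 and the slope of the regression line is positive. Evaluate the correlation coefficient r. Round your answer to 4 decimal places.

0.4905

|r| = √0.2406 = 0.4905
The association is positive, so r = 0.4905.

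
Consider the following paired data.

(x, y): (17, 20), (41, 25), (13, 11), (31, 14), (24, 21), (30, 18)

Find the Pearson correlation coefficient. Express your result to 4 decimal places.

n = 6, Σx = 156, Σy = 109, Σx² = 4576, Σy² = 2107, Σxy = 2986
nΣxy − ΣxΣy = 17916 − 17004 = 912
nΣx² − (Σx)² = 27456 − 24336 = 3120; nΣy² − (Σy)² = 12642 − 11881 = 761
r = 912 / √(3120 × 761) = 912 / 1540.8829 ≈ 0.5919

0.5919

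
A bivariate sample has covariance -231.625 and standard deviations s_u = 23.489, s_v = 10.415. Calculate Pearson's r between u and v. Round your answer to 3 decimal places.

-0.947

r = Cov(u,v) / (s_u · s_v) = -231.625 / (23.489 × 10.415)
  = -231.625 / 244.6379 ≈ -0.947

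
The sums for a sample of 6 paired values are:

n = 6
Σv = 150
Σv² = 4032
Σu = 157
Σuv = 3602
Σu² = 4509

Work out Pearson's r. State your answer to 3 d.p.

r = (nΣuv − ΣuΣv) / √[(nΣu² − (Σu)²)(nΣv² − (Σv)²)]
Numerator: 6×3602 − 157×150 = -1938
Denominator: √[(27054 − 24649)(24192 − 22500)] = √[2405 × 1692] = 2017.2407
r = -1938 / 2017.2407 ≈ -0.961

-0.961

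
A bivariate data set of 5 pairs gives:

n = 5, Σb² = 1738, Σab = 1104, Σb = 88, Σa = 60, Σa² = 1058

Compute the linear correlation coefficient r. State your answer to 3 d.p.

0.190

r = (nΣab − ΣaΣb) / √[(nΣa² − (Σa)²)(nΣb² − (Σb)²)]
Numerator: 5×1104 − 60×88 = 240
Denominator: √[(5290 − 3600)(8690 − 7744)] = √[1690 × 946] = 1264.4129
r = 240 / 1264.4129 ≈ 0.190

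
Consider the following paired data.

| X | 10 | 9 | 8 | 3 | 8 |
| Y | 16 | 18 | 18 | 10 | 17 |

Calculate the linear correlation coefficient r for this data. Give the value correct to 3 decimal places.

n = 5, ΣX = 38, ΣY = 79, ΣX² = 318, ΣY² = 1293, ΣXY = 632
nΣXY − ΣXΣY = 3160 − 3002 = 158
nΣX² − (ΣX)² = 1590 − 1444 = 146; nΣY² − (ΣY)² = 6465 − 6241 = 224
r = 158 / √(146 × 224) = 158 / 180.8425 ≈ 0.874

0.874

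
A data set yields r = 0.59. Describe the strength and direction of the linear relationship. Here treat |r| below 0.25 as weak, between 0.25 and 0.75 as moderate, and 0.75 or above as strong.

moderate positive

r = 0.59 > 0 so the relationship is positive.
|r| = 0.59, which falls in the moderate range.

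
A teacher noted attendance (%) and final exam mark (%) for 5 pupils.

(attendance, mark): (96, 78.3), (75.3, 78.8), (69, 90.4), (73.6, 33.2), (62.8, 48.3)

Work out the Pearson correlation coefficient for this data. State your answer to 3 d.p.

n = 5, Σx = 376.7, Σy = 329, Σx² = 29007.89, Σy² = 23947.62, Σxy = 25164.8
nΣxy − ΣxΣy = 125824 − 123934.3 = 1889.7
nΣx² − (Σx)² = 145039.45 − 141902.89 = 3136.56; nΣy² − (Σy)² = 119738.1 − 108241 = 11497.1
r = 1889.7 / √(3136.56 × 11497.1) = 1889.7 / 6005.1098 ≈ 0.315

0.315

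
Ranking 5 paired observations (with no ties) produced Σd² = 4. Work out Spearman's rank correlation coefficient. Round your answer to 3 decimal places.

0.800

ρ = 1 − 6Σd² / [n(n²−1)] = 1 − 6×4 / (5×24)
  = 1 − 24/120 = 1 − 0.2000 ≈ 0.800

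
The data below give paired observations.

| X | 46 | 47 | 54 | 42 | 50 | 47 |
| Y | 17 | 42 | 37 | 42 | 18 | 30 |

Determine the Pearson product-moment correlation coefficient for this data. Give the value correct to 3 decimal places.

n = 6, ΣX = 286, ΣY = 186, ΣX² = 13714, ΣY² = 6410, ΣXY = 8828
nΣXY − ΣXΣY = 52968 − 53196 = -228
nΣX² − (ΣX)² = 82284 − 81796 = 488; nΣY² − (ΣY)² = 38460 − 34596 = 3864
r = -228 / √(488 × 3864) = -228 / 1373.1832 ≈ -0.166

-0.166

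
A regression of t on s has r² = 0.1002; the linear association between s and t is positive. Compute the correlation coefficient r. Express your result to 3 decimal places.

0.317

|r| = √0.1002 = 0.317
The association is positive, so r = 0.317.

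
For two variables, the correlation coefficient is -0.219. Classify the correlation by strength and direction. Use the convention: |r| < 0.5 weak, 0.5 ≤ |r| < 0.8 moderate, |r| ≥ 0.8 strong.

r = -0.219 < 0 so the relationship is negative.
|r| = 0.219, which falls in the weak range.

weak negative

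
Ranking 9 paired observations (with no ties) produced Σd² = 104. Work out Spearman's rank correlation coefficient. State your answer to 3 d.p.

ρ = 1 − 6Σd² / [n(n²−1)] = 1 − 6×104 / (9×80)
  = 1 − 624/720 = 1 − 0.8667 ≈ 0.133

0.133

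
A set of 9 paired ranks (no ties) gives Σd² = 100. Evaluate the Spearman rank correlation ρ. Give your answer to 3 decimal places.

ρ = 1 − 6Σd² / [n(n²−1)] = 1 − 6×100 / (9×80)
  = 1 − 600/720 = 1 − 0.8333 ≈ 0.167

0.167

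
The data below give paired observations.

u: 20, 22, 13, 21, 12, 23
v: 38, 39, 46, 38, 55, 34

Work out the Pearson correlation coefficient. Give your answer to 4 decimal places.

n = 6, Σu = 111, Σv = 250, Σu² = 2167, Σv² = 10706, Σuv = 4456
nΣuv − ΣuΣv = 26736 − 27750 = -1014
nΣu² − (Σu)² = 13002 − 12321 = 681; nΣv² − (Σv)² = 64236 − 62500 = 1736
r = -1014 / √(681 × 1736) = -1014 / 1087.2976 ≈ -0.9326

-0.9326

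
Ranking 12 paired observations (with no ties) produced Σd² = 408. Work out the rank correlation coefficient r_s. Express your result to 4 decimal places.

-0.4266

ρ = 1 − 6Σd² / [n(n²−1)] = 1 − 6×408 / (12×143)
  = 1 − 2448/1716 = 1 − 1.42657 ≈ -0.4266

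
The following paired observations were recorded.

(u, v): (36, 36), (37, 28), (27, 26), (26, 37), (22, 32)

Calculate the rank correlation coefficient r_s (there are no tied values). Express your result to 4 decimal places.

-0.3000

Rank u: 4, 5, 3, 2, 1
Rank v: 4, 2, 1, 5, 3
d = rank(u) − rank(v): 0, 3, 2, -3, -2; Σd² = 26
ρ = 1 − 6Σd² / [n(n²−1)] = 1 − 6×26 / (5×24) = 1 − 156/120 ≈ -0.3000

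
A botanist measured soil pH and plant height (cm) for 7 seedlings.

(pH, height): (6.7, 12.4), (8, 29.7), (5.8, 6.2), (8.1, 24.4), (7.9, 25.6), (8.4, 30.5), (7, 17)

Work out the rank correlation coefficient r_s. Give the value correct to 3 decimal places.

0.893

Rank pH: 2, 5, 1, 6, 4, 7, 3
Rank height: 2, 6, 1, 4, 5, 7, 3
d = rank(pH) − rank(height): 0, -1, 0, 2, -1, 0, 0; Σd² = 6
ρ = 1 − 6Σd² / [n(n²−1)] = 1 − 6×6 / (7×48) = 1 − 36/336 ≈ 0.893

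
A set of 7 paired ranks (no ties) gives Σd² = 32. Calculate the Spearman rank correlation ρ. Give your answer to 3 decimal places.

ρ = 1 − 6Σd² / [n(n²−1)] = 1 − 6×32 / (7×48)
  = 1 − 192/336 = 1 − 0.5714 ≈ 0.429

0.429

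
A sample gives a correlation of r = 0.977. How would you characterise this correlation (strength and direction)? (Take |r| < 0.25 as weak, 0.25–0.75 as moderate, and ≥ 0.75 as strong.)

r = 0.977 > 0 so the relationship is positive.
|r| = 0.977, which falls in the strong range.

strong positive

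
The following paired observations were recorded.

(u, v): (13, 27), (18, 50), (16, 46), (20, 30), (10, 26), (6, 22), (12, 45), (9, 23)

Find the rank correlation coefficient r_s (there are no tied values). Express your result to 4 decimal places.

Rank u: 5, 7, 6, 8, 3, 1, 4, 2
Rank v: 4, 8, 7, 5, 3, 1, 6, 2
d = rank(u) − rank(v): 1, -1, -1, 3, 0, 0, -2, 0; Σd² = 16
ρ = 1 − 6Σd² / [n(n²−1)] = 1 − 6×16 / (8×63) = 1 − 96/504 ≈ 0.8095

0.8095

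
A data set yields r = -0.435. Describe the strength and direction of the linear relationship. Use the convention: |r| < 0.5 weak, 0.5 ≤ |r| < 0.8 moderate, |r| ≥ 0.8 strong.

r = -0.435 < 0 so the relationship is negative.
|r| = 0.435, which falls in the weak range.

weak negative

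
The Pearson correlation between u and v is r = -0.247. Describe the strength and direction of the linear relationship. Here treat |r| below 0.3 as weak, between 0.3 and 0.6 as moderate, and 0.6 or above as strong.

weak negative

r = -0.247 < 0 so the relationship is negative.
|r| = 0.247, which falls in the weak range.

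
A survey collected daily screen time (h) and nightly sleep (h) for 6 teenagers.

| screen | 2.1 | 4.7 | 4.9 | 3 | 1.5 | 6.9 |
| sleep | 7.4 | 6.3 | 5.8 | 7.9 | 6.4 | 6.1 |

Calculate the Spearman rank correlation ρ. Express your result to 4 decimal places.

Rank screen: 2, 4, 5, 3, 1, 6
Rank sleep: 5, 3, 1, 6, 4, 2
d = rank(screen) − rank(sleep): -3, 1, 4, -3, -3, 4; Σd² = 60
ρ = 1 − 6Σd² / [n(n²−1)] = 1 − 6×60 / (6×35) = 1 − 360/210 ≈ -0.7143

-0.7143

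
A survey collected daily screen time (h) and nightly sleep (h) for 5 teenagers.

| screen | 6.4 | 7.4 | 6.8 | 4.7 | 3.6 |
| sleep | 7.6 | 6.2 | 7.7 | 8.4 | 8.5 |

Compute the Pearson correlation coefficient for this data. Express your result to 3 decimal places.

n = 5, Σx = 28.9, Σy = 38.4, Σx² = 177.01, Σy² = 298.3, Σxy = 216.96
nΣxy − ΣxΣy = 1084.8 − 1109.76 = -24.96
nΣx² − (Σx)² = 885.05 − 835.21 = 49.84; nΣy² − (Σy)² = 1491.5 − 1474.56 = 16.94
r = -24.96 / √(49.84 × 16.94) = -24.96 / 29.0567 ≈ -0.859

-0.859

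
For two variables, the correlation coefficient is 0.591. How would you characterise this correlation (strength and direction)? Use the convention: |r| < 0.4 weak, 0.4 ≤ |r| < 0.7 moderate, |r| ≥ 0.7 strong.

moderate positive

r = 0.591 > 0 so the relationship is positive.
|r| = 0.591, which falls in the moderate range.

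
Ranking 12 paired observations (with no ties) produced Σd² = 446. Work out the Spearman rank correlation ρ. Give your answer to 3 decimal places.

ρ = 1 − 6Σd² / [n(n²−1)] = 1 − 6×446 / (12×143)
  = 1 − 2676/1716 = 1 − 1.5594 ≈ -0.559

-0.559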